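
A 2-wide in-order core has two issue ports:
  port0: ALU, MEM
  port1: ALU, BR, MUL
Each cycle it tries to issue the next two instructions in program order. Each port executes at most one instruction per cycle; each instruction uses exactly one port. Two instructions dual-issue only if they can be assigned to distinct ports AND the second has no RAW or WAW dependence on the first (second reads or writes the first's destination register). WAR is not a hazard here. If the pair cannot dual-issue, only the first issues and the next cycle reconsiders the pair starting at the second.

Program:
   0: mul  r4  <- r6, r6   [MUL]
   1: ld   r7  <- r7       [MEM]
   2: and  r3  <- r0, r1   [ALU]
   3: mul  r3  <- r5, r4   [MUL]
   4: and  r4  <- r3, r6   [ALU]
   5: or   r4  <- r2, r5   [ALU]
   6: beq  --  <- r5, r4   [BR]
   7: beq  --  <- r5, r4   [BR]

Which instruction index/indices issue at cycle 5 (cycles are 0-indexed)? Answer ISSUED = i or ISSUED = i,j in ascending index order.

ISSUED = 6

#0 head=0: mul;ld i0+i1 2-wide
#1 head=2: and i2 WAW r3
#2 head=3: mul i3 RAW r3
#3 head=4: and i4 WAW r4
#4 head=5: or i5 RAW r4
#5 head=6: beq i6 no-port BR/BR
#6 head=7: beq i7 tail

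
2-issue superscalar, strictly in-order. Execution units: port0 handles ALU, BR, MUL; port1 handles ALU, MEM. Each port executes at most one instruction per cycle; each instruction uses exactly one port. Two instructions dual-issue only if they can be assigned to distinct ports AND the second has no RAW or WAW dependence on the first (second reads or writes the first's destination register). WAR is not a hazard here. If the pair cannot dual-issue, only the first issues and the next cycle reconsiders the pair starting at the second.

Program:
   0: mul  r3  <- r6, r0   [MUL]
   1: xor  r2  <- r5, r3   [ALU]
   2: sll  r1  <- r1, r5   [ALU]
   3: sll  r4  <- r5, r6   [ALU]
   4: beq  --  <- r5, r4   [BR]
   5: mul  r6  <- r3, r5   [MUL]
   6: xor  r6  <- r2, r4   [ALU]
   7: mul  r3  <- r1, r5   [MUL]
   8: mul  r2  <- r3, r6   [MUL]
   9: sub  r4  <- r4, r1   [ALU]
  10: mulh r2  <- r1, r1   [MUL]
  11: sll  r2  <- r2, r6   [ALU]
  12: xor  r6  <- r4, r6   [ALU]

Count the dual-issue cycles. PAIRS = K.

PAIRS = 4

  cy0 -> i0 (mul) RAW r3
  cy1 -> i1+i2 (xor/sll) dual
  cy2 -> i3 (sll) RAW r4
  cy3 -> i4 (beq) no-port BR/MUL
  cy4 -> i5 (mul) WAW r6
  cy5 -> i6+i7 (xor/mul) dual
  cy6 -> i8+i9 (mul/sub) dual
  cy7 -> i10 (mulh) RAW+WAW r2
  cy8 -> i11+i12 (sll/xor) dual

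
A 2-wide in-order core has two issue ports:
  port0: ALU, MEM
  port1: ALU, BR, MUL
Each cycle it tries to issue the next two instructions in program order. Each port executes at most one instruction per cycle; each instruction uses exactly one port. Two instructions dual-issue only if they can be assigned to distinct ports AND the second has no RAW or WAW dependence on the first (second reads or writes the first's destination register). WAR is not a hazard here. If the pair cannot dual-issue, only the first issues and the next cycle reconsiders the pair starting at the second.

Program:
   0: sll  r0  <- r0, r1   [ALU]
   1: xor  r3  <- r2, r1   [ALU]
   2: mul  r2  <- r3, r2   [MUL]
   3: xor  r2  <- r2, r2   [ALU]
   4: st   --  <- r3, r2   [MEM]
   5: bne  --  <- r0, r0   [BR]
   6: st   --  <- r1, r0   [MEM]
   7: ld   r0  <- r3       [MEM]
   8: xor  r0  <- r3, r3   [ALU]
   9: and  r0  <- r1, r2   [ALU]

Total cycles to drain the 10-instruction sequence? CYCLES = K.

CYCLES = 8

  cy0 -> i0&i1 (sll/xor) 2-wide
  cy1 -> i2 (mul) RAW+WAW r2
  cy2 -> i3 (xor) RAW r2
  cy3 -> i4&i5 (st/bne) 2-wide
  cy4 -> i6 (st) no-port MEM/MEM
  cy5 -> i7 (ld) WAW r0
  cy6 -> i8 (xor) WAW r0
  cy7 -> i9 (and) tail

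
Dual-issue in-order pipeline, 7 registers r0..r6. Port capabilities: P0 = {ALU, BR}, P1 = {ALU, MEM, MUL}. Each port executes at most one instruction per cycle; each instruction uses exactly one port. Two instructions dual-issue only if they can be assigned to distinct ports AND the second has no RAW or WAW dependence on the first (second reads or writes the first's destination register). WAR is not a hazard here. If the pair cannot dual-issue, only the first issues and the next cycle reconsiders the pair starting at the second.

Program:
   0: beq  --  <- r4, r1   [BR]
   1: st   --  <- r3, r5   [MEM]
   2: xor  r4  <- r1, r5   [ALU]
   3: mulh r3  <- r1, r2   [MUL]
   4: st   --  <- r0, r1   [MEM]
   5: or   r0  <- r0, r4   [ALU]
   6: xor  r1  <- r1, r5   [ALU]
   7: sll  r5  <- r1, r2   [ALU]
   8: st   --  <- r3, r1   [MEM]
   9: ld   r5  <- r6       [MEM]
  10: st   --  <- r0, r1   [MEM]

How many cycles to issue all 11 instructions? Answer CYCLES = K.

t=0 i0&i1:beq/st ; dual
t=1 i2&i3:xor/mulh ; dual
t=2 i4&i5:st/or ; dual
t=3 i6:xor ; RAW r1
t=4 i7&i8:sll/st ; dual
t=5 i9:ld ; no-port MEM/MEM
t=6 i10:st ; tail

CYCLES = 7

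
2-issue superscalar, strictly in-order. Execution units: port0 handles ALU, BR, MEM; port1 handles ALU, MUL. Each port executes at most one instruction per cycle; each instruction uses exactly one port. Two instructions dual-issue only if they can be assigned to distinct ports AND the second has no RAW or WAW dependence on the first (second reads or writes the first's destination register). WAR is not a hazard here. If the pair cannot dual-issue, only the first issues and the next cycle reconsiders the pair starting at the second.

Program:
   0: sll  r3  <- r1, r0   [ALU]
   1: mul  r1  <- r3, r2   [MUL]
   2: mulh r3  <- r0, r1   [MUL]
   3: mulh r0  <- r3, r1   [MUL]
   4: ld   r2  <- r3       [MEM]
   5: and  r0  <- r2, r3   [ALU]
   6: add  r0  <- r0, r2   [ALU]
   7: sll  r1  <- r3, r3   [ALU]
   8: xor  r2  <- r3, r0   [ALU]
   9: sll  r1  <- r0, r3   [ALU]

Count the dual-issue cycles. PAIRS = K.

PAIRS = 3

  cy0 -> i0 (sll.ALU) RAW r3
  cy1 -> i1 (mul.MUL) no-port MUL/MUL
  cy2 -> i2 (mulh.MUL) no-port MUL/MUL
  cy3 -> i3&i4 (mulh.MUL/ld.MEM) 2-wide
  cy4 -> i5 (and.ALU) RAW+WAW r0
  cy5 -> i6&i7 (add.ALU/sll.ALU) 2-wide
  cy6 -> i8&i9 (xor.ALU/sll.ALU) 2-wide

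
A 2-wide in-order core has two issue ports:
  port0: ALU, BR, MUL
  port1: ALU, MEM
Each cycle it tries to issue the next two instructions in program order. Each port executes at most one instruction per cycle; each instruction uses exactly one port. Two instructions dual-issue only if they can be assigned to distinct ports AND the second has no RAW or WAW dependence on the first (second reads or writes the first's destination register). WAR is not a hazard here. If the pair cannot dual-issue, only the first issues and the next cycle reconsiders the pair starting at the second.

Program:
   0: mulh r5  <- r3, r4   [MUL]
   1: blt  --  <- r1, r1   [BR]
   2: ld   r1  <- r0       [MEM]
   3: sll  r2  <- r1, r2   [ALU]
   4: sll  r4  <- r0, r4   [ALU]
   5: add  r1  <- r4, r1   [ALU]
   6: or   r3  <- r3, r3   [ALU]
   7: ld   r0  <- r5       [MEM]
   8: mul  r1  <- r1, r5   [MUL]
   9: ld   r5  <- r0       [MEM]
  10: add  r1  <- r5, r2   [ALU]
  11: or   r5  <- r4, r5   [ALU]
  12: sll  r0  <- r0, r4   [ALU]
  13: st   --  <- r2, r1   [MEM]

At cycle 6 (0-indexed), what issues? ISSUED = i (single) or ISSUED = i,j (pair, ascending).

  cy0 -> i0 (mulh.MUL) no-port MUL/BR
  cy1 -> i1+i2 (blt.BR ld.MEM) 2-wide
  cy2 -> i3+i4 (sll.ALU sll.ALU) 2-wide
  cy3 -> i5+i6 (add.ALU or.ALU) 2-wide
  cy4 -> i7+i8 (ld.MEM mul.MUL) 2-wide
  cy5 -> i9 (ld.MEM) RAW r5
  cy6 -> i10+i11 (add.ALU or.ALU) 2-wide
  cy7 -> i12+i13 (sll.ALU st.MEM) 2-wide

ISSUED = 10,11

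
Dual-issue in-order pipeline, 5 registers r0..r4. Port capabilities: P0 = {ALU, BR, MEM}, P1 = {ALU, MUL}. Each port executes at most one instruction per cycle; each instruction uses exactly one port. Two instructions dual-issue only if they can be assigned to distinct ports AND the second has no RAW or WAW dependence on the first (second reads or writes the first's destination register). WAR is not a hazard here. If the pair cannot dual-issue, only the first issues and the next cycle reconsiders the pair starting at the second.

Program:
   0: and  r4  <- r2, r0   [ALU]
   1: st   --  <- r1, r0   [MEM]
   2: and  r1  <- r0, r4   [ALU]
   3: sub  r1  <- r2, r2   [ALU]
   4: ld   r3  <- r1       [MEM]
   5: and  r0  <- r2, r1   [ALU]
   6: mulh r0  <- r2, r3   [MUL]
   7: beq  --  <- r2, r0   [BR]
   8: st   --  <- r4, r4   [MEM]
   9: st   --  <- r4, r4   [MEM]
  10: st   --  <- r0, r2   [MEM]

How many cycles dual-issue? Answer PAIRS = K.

0. and.ALU;st.MEM @i0&i1  | 2-wide
1. and.ALU @i2  | WAW r1
2. sub.ALU @i3  | RAW r1
3. ld.MEM;and.ALU @i4&i5  | 2-wide
4. mulh.MUL @i6  | RAW r0
5. beq.BR @i7  | no-port BR/MEM
6. st.MEM @i8  | no-port MEM/MEM
7. st.MEM @i9  | no-port MEM/MEM
8. st.MEM @i10  | tail

PAIRS = 2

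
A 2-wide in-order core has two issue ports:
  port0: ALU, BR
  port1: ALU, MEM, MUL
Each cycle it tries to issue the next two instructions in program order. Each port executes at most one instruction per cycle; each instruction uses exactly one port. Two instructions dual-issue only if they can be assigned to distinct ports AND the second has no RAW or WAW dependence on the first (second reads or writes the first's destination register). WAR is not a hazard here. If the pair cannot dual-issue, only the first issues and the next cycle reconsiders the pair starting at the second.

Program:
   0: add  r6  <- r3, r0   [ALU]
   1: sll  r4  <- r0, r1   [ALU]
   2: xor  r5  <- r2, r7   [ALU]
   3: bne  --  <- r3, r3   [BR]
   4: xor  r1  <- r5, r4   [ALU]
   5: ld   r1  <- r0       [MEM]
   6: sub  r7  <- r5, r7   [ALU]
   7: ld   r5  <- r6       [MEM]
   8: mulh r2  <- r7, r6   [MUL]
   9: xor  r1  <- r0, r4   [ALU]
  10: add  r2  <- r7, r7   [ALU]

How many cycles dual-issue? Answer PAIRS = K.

PAIRS = 4

[0] i0,i1  add sll  -- dual
[1] i2,i3  xor bne  -- dual
[2] i4  xor  -- WAW r1
[3] i5,i6  ld sub  -- dual
[4] i7  ld  -- no-port MEM/MUL
[5] i8,i9  mulh xor  -- dual
[6] i10  add  -- tail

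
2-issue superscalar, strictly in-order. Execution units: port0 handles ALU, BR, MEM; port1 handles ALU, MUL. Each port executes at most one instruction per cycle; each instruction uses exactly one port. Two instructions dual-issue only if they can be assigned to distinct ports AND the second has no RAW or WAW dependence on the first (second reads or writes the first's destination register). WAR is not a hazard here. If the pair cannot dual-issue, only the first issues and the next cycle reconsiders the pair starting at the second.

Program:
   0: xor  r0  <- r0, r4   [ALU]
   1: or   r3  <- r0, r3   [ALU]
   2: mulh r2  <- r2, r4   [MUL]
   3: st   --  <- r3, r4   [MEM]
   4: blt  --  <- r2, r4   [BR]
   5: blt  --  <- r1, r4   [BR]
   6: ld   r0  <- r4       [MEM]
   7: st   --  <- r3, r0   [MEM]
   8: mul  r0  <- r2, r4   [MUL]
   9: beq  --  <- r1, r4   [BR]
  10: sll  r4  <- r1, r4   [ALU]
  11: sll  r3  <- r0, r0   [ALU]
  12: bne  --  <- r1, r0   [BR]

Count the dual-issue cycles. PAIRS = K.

PAIRS = 4

#0 head=0: xor i0 RAW r0
#1 head=1: or+mulh i1,i2 2-wide
#2 head=3: st i3 no-port MEM/BR
#3 head=4: blt i4 no-port BR/BR
#4 head=5: blt i5 no-port BR/MEM
#5 head=6: ld i6 no-port MEM/MEM
#6 head=7: st+mul i7,i8 2-wide
#7 head=9: beq+sll i9,i10 2-wide
#8 head=11: sll+bne i11,i12 2-wide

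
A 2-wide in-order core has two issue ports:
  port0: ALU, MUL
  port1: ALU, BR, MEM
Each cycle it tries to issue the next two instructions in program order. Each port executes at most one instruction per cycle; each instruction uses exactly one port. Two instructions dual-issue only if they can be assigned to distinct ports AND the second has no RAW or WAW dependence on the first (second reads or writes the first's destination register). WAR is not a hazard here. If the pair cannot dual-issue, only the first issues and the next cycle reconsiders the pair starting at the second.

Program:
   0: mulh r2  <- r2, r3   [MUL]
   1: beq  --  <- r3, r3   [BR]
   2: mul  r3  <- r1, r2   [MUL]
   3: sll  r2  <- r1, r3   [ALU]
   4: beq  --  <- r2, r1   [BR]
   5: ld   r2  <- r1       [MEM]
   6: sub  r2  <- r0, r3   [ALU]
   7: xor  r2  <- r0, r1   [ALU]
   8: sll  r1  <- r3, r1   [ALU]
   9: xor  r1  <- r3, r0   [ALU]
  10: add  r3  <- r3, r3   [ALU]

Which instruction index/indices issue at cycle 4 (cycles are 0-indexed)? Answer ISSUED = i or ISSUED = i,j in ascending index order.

c0: i0,i1 mulh+beq  2-wide
c1: i2 mul  RAW r3
c2: i3 sll  RAW r2
c3: i4 beq  no-port BR/MEM
c4: i5 ld  WAW r2
c5: i6 sub  WAW r2
c6: i7,i8 xor+sll  2-wide
c7: i9,i10 xor+add  2-wide

ISSUED = 5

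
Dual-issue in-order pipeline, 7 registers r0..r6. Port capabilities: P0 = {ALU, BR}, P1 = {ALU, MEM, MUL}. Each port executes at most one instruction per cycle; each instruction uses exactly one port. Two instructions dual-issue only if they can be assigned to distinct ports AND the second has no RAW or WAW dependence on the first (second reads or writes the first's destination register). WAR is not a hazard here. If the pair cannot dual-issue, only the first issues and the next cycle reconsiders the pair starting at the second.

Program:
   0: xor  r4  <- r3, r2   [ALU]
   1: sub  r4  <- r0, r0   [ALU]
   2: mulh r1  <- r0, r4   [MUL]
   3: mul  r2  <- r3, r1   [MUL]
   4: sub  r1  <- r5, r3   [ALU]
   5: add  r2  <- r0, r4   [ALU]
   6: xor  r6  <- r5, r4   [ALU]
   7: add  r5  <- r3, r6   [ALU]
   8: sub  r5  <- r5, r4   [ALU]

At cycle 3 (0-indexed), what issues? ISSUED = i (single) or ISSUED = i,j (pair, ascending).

ISSUED = 3,4

#0 head=0: xor.ALU i0 WAW r4
#1 head=1: sub.ALU i1 RAW r4
#2 head=2: mulh.MUL i2 no-port MUL/MUL
#3 head=3: mul.MUL+sub.ALU i3,i4 dual
#4 head=5: add.ALU+xor.ALU i5,i6 dual
#5 head=7: add.ALU i7 RAW+WAW r5
#6 head=8: sub.ALU i8 tail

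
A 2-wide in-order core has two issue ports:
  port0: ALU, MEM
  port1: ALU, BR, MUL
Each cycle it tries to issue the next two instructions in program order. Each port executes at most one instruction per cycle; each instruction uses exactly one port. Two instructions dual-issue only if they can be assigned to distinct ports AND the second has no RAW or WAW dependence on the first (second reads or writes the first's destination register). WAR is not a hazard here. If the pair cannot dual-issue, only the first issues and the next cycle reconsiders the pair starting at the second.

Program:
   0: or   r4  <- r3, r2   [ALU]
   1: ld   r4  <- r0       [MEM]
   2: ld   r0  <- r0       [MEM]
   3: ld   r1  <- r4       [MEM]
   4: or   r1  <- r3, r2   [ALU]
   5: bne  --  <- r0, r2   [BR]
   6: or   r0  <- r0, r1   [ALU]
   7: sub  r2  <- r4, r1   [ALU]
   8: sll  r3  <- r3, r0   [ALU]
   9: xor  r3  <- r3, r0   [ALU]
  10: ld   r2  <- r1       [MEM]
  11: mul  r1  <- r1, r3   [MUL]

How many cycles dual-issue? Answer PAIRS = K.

  cy0 -> i0 (or.ALU) WAW r4
  cy1 -> i1 (ld.MEM) no-port MEM/MEM
  cy2 -> i2 (ld.MEM) no-port MEM/MEM
  cy3 -> i3 (ld.MEM) WAW r1
  cy4 -> i4,i5 (or.ALU/bne.BR) dual
  cy5 -> i6,i7 (or.ALU/sub.ALU) dual
  cy6 -> i8 (sll.ALU) RAW+WAW r3
  cy7 -> i9,i10 (xor.ALU/ld.MEM) dual
  cy8 -> i11 (mul.MUL) tail

PAIRS = 3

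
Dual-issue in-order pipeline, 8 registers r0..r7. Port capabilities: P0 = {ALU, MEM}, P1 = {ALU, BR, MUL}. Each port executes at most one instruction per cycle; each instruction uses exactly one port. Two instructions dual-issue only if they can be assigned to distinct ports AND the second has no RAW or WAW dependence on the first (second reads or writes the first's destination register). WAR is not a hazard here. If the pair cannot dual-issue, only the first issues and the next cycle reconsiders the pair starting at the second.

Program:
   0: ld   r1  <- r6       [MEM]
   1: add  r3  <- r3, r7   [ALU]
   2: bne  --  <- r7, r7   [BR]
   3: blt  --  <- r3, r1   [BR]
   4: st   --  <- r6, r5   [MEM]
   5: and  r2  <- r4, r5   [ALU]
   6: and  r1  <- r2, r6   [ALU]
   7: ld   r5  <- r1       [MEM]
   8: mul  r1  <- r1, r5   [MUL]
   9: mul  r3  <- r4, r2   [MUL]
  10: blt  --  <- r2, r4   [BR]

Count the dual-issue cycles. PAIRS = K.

PAIRS = 2

#0 head=0: ld/add i0/i1 2-wide
#1 head=2: bne i2 no-port BR/BR
#2 head=3: blt/st i3/i4 2-wide
#3 head=5: and i5 RAW r2
#4 head=6: and i6 RAW r1
#5 head=7: ld i7 RAW r5
#6 head=8: mul i8 no-port MUL/MUL
#7 head=9: mul i9 no-port MUL/BR
#8 head=10: blt i10 tail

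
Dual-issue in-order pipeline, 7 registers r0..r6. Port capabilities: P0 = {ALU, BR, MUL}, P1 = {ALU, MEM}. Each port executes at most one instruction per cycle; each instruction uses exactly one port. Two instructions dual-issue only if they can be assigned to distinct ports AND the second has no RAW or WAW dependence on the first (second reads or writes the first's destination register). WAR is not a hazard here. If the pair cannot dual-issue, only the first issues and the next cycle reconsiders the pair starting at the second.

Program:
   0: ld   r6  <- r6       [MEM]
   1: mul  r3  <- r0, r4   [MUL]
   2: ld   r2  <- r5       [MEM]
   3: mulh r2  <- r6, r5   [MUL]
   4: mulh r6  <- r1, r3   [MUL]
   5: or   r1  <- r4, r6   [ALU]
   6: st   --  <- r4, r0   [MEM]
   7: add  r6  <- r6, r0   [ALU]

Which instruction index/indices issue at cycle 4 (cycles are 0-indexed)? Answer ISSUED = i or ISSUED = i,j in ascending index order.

[0] i0/i1  ld/mul  -- dual
[1] i2  ld  -- WAW r2
[2] i3  mulh  -- no-port MUL/MUL
[3] i4  mulh  -- RAW r6
[4] i5/i6  or/st  -- dual
[5] i7  add  -- tail

ISSUED = 5,6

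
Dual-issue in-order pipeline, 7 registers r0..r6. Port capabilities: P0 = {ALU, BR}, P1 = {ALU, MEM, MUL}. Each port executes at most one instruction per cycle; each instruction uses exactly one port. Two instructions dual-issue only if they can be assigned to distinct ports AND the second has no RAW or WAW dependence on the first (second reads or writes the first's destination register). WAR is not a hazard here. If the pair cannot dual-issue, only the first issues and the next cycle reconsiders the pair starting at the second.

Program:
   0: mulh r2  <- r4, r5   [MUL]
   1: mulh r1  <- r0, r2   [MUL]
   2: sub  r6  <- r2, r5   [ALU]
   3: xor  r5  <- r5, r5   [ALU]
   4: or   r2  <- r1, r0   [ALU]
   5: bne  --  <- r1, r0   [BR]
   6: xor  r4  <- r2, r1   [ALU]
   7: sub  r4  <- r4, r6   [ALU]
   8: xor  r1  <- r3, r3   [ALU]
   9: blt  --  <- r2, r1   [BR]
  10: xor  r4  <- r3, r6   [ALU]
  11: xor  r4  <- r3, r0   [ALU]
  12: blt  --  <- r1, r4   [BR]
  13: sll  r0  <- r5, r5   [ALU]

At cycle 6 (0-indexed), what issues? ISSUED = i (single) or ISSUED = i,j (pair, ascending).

ISSUED = 11

t=0 i0:mulh ; no-port MUL/MUL
t=1 i1+i2:mulh/sub ; pair
t=2 i3+i4:xor/or ; pair
t=3 i5+i6:bne/xor ; pair
t=4 i7+i8:sub/xor ; pair
t=5 i9+i10:blt/xor ; pair
t=6 i11:xor ; RAW r4
t=7 i12+i13:blt/sll ; pair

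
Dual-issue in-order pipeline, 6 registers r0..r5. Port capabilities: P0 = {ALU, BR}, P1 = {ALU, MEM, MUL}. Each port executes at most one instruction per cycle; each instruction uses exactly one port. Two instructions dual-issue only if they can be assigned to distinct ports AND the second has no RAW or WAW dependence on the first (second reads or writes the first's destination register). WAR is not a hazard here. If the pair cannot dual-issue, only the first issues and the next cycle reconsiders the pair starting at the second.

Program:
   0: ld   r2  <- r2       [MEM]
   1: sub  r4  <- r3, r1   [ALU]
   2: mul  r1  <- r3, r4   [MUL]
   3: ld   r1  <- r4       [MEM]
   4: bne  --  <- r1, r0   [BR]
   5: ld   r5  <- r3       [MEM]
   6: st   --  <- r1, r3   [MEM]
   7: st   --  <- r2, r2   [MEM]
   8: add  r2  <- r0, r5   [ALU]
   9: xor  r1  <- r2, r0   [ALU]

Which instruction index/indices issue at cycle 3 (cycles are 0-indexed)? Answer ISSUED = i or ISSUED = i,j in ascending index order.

ISSUED = 4,5

  cy0 -> i0&i1 (ld.MEM+sub.ALU) dual
  cy1 -> i2 (mul.MUL) no-port MUL/MEM
  cy2 -> i3 (ld.MEM) RAW r1
  cy3 -> i4&i5 (bne.BR+ld.MEM) dual
  cy4 -> i6 (st.MEM) no-port MEM/MEM
  cy5 -> i7&i8 (st.MEM+add.ALU) dual
  cy6 -> i9 (xor.ALU) tail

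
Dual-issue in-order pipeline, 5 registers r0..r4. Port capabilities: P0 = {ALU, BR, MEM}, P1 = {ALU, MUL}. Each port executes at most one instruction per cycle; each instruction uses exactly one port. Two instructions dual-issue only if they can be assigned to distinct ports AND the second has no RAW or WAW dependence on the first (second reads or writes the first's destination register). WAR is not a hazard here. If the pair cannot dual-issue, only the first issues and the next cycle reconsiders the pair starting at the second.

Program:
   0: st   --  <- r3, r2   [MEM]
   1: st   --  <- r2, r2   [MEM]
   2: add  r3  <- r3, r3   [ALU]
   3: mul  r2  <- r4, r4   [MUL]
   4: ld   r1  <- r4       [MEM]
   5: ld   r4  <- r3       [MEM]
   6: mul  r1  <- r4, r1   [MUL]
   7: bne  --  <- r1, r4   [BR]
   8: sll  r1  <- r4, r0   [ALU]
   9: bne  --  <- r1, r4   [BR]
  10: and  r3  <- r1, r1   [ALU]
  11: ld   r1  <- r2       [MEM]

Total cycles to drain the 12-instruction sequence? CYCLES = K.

CYCLES = 8

#0 head=0: st i0 no-port MEM/MEM
#1 head=1: st;add i1,i2 pair
#2 head=3: mul;ld i3,i4 pair
#3 head=5: ld i5 RAW r4
#4 head=6: mul i6 RAW r1
#5 head=7: bne;sll i7,i8 pair
#6 head=9: bne;and i9,i10 pair
#7 head=11: ld i11 tail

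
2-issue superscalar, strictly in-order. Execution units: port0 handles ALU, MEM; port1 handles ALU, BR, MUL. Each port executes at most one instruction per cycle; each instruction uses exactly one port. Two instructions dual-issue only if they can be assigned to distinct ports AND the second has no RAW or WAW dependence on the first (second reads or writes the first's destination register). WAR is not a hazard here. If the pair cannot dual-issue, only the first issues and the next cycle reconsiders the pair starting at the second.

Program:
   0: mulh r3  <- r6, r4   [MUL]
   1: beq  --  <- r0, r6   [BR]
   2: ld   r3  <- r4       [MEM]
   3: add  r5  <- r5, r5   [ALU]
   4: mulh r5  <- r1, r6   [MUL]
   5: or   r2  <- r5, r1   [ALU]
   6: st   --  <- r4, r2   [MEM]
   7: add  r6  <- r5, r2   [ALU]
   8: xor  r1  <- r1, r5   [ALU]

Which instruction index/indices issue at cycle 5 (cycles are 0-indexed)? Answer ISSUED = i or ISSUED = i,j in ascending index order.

ISSUED = 6,7

0. mulh @i0  | no-port MUL/BR
1. beq/ld @i1,i2  | 2-wide
2. add @i3  | WAW r5
3. mulh @i4  | RAW r5
4. or @i5  | RAW r2
5. st/add @i6,i7  | 2-wide
6. xor @i8  | tail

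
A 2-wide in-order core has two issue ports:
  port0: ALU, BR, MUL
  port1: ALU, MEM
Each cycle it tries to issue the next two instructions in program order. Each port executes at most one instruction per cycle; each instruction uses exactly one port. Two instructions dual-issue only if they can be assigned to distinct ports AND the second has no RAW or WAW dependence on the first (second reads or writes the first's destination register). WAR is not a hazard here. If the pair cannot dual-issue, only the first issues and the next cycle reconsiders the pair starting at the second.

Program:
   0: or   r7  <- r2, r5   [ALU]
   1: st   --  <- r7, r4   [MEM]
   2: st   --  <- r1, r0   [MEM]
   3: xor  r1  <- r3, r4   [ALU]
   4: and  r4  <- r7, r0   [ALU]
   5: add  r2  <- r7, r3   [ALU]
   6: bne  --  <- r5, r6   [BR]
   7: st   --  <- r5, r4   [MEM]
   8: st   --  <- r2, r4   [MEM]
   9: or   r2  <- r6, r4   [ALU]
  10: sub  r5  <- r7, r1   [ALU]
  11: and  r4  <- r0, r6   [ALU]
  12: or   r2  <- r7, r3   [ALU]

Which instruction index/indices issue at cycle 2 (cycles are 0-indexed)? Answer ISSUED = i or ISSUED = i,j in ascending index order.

ISSUED = 2,3

[0] i0  or  -- RAW r7
[1] i1  st  -- no-port MEM/MEM
[2] i2/i3  st;xor  -- pair
[3] i4/i5  and;add  -- pair
[4] i6/i7  bne;st  -- pair
[5] i8/i9  st;or  -- pair
[6] i10/i11  sub;and  -- pair
[7] i12  or  -- tail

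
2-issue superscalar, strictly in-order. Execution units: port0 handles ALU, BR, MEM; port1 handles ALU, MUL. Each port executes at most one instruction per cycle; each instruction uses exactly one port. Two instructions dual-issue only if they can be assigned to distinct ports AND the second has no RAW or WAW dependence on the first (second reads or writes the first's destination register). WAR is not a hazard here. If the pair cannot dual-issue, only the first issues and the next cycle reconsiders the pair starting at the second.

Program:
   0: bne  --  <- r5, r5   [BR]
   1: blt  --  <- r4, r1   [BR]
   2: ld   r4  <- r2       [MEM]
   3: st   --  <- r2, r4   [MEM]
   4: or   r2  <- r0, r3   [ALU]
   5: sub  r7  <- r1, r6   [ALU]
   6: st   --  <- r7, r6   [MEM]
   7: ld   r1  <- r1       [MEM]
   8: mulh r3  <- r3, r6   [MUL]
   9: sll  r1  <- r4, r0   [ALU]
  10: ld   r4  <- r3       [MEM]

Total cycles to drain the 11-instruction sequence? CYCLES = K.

  cy0 -> i0 (bne) no-port BR/BR
  cy1 -> i1 (blt) no-port BR/MEM
  cy2 -> i2 (ld) no-port MEM/MEM
  cy3 -> i3+i4 (st+or) pair
  cy4 -> i5 (sub) RAW r7
  cy5 -> i6 (st) no-port MEM/MEM
  cy6 -> i7+i8 (ld+mulh) pair
  cy7 -> i9+i10 (sll+ld) pair

CYCLES = 8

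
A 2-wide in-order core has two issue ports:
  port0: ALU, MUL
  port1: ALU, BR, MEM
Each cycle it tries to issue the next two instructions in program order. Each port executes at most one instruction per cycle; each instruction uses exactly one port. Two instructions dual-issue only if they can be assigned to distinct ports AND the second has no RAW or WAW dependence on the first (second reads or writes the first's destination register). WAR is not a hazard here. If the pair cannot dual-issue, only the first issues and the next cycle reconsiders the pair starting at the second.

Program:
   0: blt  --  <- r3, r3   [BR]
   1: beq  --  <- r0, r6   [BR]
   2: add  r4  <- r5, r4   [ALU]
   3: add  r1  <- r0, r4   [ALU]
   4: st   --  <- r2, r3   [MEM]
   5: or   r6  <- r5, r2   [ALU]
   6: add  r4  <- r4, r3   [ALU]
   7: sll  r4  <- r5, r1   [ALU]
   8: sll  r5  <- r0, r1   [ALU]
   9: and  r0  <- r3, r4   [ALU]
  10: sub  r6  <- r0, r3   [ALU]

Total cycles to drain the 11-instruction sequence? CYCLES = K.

CYCLES = 7

c0: i0 blt  no-port BR/BR
c1: i1&i2 beq+add  pair
c2: i3&i4 add+st  pair
c3: i5&i6 or+add  pair
c4: i7&i8 sll+sll  pair
c5: i9 and  RAW r0
c6: i10 sub  tail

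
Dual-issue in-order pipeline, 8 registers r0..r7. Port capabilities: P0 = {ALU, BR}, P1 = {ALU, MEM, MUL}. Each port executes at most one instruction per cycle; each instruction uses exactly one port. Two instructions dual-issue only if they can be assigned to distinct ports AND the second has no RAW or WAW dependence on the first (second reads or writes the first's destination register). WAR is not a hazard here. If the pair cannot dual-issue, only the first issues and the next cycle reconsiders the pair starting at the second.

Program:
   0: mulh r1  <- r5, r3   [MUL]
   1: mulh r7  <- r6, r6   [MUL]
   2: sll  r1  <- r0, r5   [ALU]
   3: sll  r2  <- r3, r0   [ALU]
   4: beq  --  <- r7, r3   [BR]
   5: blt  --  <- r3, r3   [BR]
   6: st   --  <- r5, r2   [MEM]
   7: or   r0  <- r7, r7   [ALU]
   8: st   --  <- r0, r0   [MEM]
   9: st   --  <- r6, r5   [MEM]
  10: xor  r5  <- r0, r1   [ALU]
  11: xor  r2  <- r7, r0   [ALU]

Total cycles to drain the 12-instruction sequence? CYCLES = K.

CYCLES = 8

#0 head=0: mulh.MUL i0 no-port MUL/MUL
#1 head=1: mulh.MUL;sll.ALU i1&i2 dual
#2 head=3: sll.ALU;beq.BR i3&i4 dual
#3 head=5: blt.BR;st.MEM i5&i6 dual
#4 head=7: or.ALU i7 RAW r0
#5 head=8: st.MEM i8 no-port MEM/MEM
#6 head=9: st.MEM;xor.ALU i9&i10 dual
#7 head=11: xor.ALU i11 tail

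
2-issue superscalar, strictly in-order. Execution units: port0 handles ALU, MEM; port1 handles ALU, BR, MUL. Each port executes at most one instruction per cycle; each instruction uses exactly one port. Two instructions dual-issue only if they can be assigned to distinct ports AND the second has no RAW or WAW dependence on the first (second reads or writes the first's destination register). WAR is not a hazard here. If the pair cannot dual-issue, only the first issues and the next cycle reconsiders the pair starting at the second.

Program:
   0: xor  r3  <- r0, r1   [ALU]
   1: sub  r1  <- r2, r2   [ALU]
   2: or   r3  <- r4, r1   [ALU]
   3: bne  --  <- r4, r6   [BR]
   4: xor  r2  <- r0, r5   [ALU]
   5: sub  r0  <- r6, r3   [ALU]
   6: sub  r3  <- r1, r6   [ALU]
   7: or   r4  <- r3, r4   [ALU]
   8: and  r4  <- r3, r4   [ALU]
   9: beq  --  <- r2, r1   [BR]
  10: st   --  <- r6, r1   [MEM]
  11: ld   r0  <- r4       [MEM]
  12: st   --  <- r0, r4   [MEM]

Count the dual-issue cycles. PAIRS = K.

PAIRS = 4

  cy0 -> i0,i1 (xor/sub) dual
  cy1 -> i2,i3 (or/bne) dual
  cy2 -> i4,i5 (xor/sub) dual
  cy3 -> i6 (sub) RAW r3
  cy4 -> i7 (or) RAW+WAW r4
  cy5 -> i8,i9 (and/beq) dual
  cy6 -> i10 (st) no-port MEM/MEM
  cy7 -> i11 (ld) no-port MEM/MEM
  cy8 -> i12 (st) tail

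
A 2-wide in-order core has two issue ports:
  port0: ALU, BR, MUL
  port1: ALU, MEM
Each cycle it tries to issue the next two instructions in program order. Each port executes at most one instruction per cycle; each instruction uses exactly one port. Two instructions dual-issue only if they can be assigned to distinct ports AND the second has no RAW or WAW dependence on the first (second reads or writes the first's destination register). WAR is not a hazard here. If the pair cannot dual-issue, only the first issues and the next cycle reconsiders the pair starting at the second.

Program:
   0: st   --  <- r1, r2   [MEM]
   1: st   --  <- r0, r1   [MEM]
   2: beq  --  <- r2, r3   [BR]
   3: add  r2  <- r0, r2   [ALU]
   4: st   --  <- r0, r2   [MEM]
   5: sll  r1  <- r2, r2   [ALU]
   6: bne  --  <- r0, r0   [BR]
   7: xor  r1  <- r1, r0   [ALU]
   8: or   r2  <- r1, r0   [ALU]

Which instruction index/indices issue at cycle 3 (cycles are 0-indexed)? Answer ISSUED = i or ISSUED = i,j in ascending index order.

[0] i0  st  -- no-port MEM/MEM
[1] i1/i2  st beq  -- dual
[2] i3  add  -- RAW r2
[3] i4/i5  st sll  -- dual
[4] i6/i7  bne xor  -- dual
[5] i8  or  -- tail

ISSUED = 4,5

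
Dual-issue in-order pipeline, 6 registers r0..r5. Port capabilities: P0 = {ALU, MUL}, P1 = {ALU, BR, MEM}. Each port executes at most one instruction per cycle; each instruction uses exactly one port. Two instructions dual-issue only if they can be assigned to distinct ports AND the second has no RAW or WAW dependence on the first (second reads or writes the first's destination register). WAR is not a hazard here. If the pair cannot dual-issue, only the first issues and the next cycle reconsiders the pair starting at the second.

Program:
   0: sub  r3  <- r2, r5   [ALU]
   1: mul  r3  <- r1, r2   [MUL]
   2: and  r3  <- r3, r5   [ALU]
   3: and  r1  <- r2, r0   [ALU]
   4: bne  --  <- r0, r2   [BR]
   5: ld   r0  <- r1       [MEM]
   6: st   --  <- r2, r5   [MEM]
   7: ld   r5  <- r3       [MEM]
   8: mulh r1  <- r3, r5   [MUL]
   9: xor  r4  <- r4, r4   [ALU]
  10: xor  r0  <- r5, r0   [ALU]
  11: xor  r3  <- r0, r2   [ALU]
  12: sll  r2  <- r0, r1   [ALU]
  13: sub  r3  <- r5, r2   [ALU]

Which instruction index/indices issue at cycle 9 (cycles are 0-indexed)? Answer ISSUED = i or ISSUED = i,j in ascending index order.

0. sub.ALU @i0  | WAW r3
1. mul.MUL @i1  | RAW+WAW r3
2. and.ALU and.ALU @i2+i3  | pair
3. bne.BR @i4  | no-port BR/MEM
4. ld.MEM @i5  | no-port MEM/MEM
5. st.MEM @i6  | no-port MEM/MEM
6. ld.MEM @i7  | RAW r5
7. mulh.MUL xor.ALU @i8+i9  | pair
8. xor.ALU @i10  | RAW r0
9. xor.ALU sll.ALU @i11+i12  | pair
10. sub.ALU @i13  | tail

ISSUED = 11,12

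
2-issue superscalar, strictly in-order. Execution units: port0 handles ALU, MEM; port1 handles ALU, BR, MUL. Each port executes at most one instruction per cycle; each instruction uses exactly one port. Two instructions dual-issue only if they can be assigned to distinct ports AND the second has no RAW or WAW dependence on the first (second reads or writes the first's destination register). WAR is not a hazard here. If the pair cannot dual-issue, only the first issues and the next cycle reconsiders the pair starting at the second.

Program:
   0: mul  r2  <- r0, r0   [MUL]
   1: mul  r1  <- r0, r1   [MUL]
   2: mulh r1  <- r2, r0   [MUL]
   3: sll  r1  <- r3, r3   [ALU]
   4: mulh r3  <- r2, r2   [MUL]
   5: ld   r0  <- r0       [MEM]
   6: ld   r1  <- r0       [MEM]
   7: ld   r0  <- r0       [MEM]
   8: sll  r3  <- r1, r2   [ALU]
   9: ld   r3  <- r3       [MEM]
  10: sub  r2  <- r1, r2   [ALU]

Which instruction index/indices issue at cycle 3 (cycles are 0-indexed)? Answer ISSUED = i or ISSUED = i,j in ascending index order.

t=0 i0:mul ; no-port MUL/MUL
t=1 i1:mul ; no-port MUL/MUL
t=2 i2:mulh ; WAW r1
t=3 i3&i4:sll+mulh ; 2-wide
t=4 i5:ld ; no-port MEM/MEM
t=5 i6:ld ; no-port MEM/MEM
t=6 i7&i8:ld+sll ; 2-wide
t=7 i9&i10:ld+sub ; 2-wide

ISSUED = 3,4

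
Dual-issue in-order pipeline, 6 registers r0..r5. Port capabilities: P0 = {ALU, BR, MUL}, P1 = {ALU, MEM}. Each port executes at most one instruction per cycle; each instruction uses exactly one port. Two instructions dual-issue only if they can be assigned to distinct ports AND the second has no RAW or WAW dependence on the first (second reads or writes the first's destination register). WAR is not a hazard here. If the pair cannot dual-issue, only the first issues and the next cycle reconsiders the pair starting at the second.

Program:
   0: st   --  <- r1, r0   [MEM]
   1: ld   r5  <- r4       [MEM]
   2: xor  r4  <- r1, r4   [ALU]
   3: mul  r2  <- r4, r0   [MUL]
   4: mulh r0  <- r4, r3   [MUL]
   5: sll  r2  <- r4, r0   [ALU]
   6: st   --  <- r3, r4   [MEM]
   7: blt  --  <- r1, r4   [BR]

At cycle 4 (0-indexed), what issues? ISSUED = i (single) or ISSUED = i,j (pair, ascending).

ISSUED = 5,6

[0] i0  st  -- no-port MEM/MEM
[1] i1+i2  ld+xor  -- dual
[2] i3  mul  -- no-port MUL/MUL
[3] i4  mulh  -- RAW r0
[4] i5+i6  sll+st  -- dual
[5] i7  blt  -- tail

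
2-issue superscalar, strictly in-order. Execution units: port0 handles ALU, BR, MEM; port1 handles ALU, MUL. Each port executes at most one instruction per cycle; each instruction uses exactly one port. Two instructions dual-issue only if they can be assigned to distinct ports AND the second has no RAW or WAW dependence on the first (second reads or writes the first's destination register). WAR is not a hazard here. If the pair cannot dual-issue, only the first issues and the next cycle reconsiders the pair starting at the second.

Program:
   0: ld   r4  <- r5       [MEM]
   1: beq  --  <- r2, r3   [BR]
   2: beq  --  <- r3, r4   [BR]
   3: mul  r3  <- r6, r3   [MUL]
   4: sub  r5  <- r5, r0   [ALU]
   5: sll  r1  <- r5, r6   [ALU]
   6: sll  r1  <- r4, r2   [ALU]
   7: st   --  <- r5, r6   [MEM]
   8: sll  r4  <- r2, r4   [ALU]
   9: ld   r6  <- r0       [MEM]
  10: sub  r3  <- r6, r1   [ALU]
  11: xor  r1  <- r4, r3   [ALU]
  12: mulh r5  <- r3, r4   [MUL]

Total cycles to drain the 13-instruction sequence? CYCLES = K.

  cy0 -> i0 (ld) no-port MEM/BR
  cy1 -> i1 (beq) no-port BR/BR
  cy2 -> i2,i3 (beq+mul) pair
  cy3 -> i4 (sub) RAW r5
  cy4 -> i5 (sll) WAW r1
  cy5 -> i6,i7 (sll+st) pair
  cy6 -> i8,i9 (sll+ld) pair
  cy7 -> i10 (sub) RAW r3
  cy8 -> i11,i12 (xor+mulh) pair

CYCLES = 9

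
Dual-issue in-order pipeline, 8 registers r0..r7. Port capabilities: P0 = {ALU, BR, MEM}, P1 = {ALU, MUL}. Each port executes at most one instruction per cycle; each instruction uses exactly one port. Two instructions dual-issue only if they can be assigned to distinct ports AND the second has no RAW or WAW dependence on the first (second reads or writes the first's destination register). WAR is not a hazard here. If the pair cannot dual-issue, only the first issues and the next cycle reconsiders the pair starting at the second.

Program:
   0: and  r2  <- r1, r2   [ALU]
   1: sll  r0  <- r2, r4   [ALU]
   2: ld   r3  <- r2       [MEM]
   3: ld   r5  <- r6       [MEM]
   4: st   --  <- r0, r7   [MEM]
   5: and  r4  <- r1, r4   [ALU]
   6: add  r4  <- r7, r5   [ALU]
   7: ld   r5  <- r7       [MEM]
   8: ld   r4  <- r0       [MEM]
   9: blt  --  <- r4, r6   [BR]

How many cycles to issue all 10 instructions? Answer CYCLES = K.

#0 head=0: and i0 RAW r2
#1 head=1: sll;ld i1/i2 pair
#2 head=3: ld i3 no-port MEM/MEM
#3 head=4: st;and i4/i5 pair
#4 head=6: add;ld i6/i7 pair
#5 head=8: ld i8 no-port MEM/BR
#6 head=9: blt i9 tail

CYCLES = 7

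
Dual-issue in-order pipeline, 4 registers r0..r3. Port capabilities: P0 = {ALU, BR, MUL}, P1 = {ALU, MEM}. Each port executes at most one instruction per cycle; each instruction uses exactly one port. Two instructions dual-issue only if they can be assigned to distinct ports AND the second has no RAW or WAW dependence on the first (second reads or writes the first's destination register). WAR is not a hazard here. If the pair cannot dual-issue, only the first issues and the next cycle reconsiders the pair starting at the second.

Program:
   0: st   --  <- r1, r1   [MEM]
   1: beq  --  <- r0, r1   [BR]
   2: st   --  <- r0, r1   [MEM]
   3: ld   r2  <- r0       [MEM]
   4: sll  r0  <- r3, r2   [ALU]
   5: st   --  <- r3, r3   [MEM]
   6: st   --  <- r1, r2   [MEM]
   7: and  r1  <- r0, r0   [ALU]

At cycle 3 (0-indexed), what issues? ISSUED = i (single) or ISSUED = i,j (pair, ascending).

ISSUED = 4,5

c0: i0&i1 st+beq  dual
c1: i2 st  no-port MEM/MEM
c2: i3 ld  RAW r2
c3: i4&i5 sll+st  dual
c4: i6&i7 st+and  dual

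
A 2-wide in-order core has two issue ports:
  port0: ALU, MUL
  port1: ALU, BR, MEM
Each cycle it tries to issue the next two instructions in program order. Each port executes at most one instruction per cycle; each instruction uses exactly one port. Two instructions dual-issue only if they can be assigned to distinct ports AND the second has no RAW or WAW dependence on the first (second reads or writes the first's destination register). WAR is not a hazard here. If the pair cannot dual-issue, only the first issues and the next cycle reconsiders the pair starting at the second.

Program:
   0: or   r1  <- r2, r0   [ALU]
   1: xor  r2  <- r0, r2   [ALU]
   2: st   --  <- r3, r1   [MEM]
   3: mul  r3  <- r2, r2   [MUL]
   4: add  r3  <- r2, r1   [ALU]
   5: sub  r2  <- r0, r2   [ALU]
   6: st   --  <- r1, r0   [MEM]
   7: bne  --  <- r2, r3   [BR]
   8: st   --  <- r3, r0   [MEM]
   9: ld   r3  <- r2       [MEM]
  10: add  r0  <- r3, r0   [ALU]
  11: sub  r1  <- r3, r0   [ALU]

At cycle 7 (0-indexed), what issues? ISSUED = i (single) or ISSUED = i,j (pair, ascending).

ISSUED = 10

t=0 i0&i1:or/xor ; dual
t=1 i2&i3:st/mul ; dual
t=2 i4&i5:add/sub ; dual
t=3 i6:st ; no-port MEM/BR
t=4 i7:bne ; no-port BR/MEM
t=5 i8:st ; no-port MEM/MEM
t=6 i9:ld ; RAW r3
t=7 i10:add ; RAW r0
t=8 i11:sub ; tail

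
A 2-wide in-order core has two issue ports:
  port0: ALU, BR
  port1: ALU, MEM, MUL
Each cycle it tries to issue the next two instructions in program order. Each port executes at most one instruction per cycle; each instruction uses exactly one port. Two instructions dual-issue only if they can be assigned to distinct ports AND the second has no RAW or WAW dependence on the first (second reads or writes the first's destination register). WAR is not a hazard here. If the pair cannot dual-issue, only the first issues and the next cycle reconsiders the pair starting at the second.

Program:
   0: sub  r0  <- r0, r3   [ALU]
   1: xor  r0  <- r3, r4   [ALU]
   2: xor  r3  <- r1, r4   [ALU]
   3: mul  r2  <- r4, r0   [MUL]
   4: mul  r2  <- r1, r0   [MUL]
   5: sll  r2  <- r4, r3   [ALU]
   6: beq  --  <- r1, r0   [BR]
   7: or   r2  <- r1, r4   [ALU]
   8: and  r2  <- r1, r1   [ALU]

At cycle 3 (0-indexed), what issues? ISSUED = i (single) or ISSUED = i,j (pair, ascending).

c0: i0 sub  WAW r0
c1: i1&i2 xor;xor  pair
c2: i3 mul  no-port MUL/MUL
c3: i4 mul  WAW r2
c4: i5&i6 sll;beq  pair
c5: i7 or  WAW r2
c6: i8 and  tail

ISSUED = 4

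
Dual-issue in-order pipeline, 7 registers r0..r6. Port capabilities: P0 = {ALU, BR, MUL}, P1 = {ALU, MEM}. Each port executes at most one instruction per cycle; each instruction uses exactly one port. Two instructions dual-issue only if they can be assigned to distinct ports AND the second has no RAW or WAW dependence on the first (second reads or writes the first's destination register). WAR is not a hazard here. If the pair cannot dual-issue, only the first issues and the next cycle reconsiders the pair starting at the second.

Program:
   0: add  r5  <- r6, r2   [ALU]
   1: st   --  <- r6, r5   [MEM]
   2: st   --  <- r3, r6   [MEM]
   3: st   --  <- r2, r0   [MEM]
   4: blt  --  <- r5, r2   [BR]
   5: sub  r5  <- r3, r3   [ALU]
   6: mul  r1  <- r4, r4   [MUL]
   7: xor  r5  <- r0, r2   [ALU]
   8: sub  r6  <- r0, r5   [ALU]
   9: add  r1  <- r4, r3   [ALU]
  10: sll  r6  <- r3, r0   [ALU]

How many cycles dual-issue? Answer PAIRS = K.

  cy0 -> i0 (add) RAW r5
  cy1 -> i1 (st) no-port MEM/MEM
  cy2 -> i2 (st) no-port MEM/MEM
  cy3 -> i3,i4 (st;blt) pair
  cy4 -> i5,i6 (sub;mul) pair
  cy5 -> i7 (xor) RAW r5
  cy6 -> i8,i9 (sub;add) pair
  cy7 -> i10 (sll) tail

PAIRS = 3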